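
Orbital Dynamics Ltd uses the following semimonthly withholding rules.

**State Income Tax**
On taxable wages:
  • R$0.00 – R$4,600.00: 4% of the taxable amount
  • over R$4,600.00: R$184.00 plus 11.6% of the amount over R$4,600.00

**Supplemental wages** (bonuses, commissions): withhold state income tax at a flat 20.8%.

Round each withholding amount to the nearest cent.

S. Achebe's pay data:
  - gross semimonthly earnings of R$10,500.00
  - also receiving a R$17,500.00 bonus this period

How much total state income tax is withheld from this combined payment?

R$4,508.40

State Income Tax: taxable = R$10,500.00
  R$184.00 + 11.6% × (R$10,500.00 − R$4,600.00) = R$184.00 + 11.6% × R$5,900.00 = R$868.40
Supplemental (20.8% flat on bonus): 20.8% × R$17,500.00 = R$3,640.00
Total state income tax: R$868.40 + R$3,640.00 = R$4,508.40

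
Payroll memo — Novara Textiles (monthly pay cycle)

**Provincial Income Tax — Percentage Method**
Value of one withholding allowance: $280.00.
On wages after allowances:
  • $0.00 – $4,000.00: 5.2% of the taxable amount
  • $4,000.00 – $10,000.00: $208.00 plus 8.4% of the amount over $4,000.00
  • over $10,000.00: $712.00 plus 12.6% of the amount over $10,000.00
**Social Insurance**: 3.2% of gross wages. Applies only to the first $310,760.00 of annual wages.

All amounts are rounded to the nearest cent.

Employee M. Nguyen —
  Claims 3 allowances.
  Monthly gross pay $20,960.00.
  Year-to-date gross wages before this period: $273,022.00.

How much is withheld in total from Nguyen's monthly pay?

$2,657.84

Provincial Income Tax: taxable = $20,960.00 − 3×$280.00 = $20,120.00
  $712.00 + 12.6% × ($20,120.00 − $10,000.00) = $712.00 + 12.6% × $10,120.00 = $1,987.12
Social Insurance: 3.2% × $20,960.00 = $670.72
Total: $1,987.12 + $670.72 = $2,657.84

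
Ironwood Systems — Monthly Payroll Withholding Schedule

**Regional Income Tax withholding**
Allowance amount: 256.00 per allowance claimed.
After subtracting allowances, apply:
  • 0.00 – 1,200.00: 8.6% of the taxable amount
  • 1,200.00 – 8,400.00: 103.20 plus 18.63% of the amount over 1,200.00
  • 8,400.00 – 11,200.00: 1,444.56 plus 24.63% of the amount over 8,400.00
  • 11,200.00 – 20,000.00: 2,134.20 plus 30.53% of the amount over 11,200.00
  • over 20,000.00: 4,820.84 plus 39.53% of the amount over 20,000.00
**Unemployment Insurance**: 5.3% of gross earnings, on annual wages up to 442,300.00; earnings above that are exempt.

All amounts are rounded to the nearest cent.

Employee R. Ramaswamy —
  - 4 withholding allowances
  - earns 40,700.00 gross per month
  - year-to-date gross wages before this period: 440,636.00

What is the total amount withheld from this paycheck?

12,686.95

Regional Income Tax: taxable = 40,700.00 − 4×256.00 = 39,676.00
  4,820.84 + 39.53% × (39,676.00 − 20,000.00) = 4,820.84 + 39.53% × 19,676.00 = 12,598.76
Unemployment Insurance: cap 442,300.00 − YTD 440,636.00 = 1,664.00 subject; 5.3% × 1,664.00 = 88.19
Total: 12,598.76 + 88.19 = 12,686.95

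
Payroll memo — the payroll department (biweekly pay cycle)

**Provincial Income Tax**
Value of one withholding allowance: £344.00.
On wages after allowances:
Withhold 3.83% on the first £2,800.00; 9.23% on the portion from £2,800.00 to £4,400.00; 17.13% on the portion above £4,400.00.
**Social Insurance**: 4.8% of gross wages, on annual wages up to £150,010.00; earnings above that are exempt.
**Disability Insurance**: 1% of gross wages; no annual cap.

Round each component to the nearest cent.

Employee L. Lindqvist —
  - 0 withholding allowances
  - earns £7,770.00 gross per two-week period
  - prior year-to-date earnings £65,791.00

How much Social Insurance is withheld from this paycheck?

£372.96

Social Insurance: 4.8% × £7,770.00 = £372.96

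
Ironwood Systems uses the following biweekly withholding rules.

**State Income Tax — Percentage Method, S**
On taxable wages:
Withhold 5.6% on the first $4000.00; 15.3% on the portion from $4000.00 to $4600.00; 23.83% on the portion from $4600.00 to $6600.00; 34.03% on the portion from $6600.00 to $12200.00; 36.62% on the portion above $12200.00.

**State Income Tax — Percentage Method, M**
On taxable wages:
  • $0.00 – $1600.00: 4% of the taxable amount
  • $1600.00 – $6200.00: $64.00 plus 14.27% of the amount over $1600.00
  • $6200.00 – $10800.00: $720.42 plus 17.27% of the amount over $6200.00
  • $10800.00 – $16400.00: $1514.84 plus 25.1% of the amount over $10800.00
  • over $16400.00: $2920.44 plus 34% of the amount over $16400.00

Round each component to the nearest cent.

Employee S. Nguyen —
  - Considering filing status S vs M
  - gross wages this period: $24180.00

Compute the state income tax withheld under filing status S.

$7085.16

State Income Tax (S): taxable = $24180.00
  $2698.08 + 36.62% × ($24180.00 − $12200.00) = $2698.08 + 36.62% × $11980.00 = $7085.16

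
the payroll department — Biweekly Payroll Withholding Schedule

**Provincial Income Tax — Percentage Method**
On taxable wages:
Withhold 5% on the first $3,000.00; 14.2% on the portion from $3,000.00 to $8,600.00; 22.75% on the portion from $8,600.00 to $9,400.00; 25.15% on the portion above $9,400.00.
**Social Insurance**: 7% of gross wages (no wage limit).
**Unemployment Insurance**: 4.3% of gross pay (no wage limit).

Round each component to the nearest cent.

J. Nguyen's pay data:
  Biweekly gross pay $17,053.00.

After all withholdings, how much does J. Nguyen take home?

$12,074.08

Provincial Income Tax: taxable = $17,053.00
  $1,127.20 + 25.15% × ($17,053.00 − $9,400.00) = $1,127.20 + 25.15% × $7,653.00 = $3,051.93
Social Insurance: 7% × $17,053.00 = $1,193.71
Unemployment Insurance: 4.3% × $17,053.00 = $733.28
Total withheld: $3,051.93 + $1,193.71 + $733.28 = $4,978.92
Net pay: $17,053.00 − $4,978.92 = $12,074.08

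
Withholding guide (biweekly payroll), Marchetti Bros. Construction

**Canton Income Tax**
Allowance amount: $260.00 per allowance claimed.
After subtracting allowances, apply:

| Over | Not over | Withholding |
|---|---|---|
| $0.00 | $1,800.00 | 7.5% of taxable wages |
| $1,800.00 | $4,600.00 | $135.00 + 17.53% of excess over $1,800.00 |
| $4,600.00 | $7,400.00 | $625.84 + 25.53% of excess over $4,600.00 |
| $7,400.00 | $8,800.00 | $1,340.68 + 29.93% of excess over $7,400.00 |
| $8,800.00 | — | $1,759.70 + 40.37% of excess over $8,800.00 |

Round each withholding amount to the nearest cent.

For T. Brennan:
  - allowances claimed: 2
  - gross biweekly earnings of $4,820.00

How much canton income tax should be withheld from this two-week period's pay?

Canton Income Tax: taxable = $4,820.00 − 2×$260.00 = $4,300.00
  $135.00 + 17.53% × ($4,300.00 − $1,800.00) = $135.00 + 17.53% × $2,500.00 = $573.25

$573.25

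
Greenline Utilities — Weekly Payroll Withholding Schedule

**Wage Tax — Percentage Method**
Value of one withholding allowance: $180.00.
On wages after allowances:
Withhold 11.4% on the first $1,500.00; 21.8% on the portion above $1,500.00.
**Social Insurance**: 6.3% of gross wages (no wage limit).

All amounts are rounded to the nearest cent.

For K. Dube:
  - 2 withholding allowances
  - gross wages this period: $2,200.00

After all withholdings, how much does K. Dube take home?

Wage Tax: taxable = $2,200.00 − 2×$180.00 = $1,840.00
  $171.00 + 21.8% × ($1,840.00 − $1,500.00) = $171.00 + 21.8% × $340.00 = $245.12
Social Insurance: 6.3% × $2,200.00 = $138.60
Total withheld: $245.12 + $138.60 = $383.72
Net pay: $2,200.00 − $383.72 = $1,816.28

$1,816.28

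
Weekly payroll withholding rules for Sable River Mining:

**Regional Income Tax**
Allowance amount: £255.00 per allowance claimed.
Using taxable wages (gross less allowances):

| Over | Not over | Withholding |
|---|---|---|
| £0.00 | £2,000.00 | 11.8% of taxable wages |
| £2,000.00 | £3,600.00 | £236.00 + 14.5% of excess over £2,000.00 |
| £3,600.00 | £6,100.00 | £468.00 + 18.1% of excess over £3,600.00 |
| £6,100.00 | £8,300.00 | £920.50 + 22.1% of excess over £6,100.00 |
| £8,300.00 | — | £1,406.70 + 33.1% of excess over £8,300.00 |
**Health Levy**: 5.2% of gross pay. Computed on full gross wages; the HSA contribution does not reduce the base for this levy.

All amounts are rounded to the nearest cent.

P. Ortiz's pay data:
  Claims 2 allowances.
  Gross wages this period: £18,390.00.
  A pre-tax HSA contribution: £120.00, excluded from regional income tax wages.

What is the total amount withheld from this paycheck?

£5,494.24

Regional Income Tax: taxable = £18,390.00 − £120.00 − 2×£255.00 = £17,760.00
  £1,406.70 + 33.1% × (£17,760.00 − £8,300.00) = £1,406.70 + 33.1% × £9,460.00 = £4,537.96
Health Levy: 5.2% × £18,390.00 = £956.28
Total: £4,537.96 + £956.28 = £5,494.24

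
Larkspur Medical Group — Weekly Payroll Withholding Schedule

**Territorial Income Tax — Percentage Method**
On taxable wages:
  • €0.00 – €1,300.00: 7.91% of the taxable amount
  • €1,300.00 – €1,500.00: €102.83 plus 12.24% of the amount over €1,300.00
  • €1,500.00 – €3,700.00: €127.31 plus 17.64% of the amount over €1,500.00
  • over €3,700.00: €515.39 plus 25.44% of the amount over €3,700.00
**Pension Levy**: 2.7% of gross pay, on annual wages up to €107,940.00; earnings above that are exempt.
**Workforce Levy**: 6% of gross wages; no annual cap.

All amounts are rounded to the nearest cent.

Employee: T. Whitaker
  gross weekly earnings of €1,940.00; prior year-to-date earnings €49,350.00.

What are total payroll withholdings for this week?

€373.71

Territorial Income Tax: taxable = €1,940.00
  €127.31 + 17.64% × (€1,940.00 − €1,500.00) = €127.31 + 17.64% × €440.00 = €204.93
Pension Levy: 2.7% × €1,940.00 = €52.38
Workforce Levy: 6% × €1,940.00 = €116.40
Total: €204.93 + €52.38 + €116.40 = €373.71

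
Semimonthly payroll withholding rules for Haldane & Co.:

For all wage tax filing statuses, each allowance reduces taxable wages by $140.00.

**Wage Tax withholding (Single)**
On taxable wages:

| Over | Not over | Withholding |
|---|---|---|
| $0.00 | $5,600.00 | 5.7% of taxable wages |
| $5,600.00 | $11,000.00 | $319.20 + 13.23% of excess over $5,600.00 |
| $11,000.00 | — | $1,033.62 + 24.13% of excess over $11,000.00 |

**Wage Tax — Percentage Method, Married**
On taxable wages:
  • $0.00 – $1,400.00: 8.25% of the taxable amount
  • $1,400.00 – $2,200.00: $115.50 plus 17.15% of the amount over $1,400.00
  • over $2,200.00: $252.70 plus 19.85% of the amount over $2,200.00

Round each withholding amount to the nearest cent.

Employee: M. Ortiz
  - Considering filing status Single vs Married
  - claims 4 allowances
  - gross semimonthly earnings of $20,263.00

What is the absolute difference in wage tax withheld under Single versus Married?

$593.40

Wage Tax (Single): taxable = $20,263.00 − 4×$140.00 = $19,703.00
  $1,033.62 + 24.13% × ($19,703.00 − $11,000.00) = $1,033.62 + 24.13% × $8,703.00 = $3,133.65
Wage Tax (Married): taxable = $20,263.00 − 4×$140.00 = $19,703.00
  $252.70 + 19.85% × ($19,703.00 − $2,200.00) = $252.70 + 19.85% × $17,503.00 = $3,727.05
Difference: |$3,133.65 − $3,727.05| = $593.40 (higher under Married)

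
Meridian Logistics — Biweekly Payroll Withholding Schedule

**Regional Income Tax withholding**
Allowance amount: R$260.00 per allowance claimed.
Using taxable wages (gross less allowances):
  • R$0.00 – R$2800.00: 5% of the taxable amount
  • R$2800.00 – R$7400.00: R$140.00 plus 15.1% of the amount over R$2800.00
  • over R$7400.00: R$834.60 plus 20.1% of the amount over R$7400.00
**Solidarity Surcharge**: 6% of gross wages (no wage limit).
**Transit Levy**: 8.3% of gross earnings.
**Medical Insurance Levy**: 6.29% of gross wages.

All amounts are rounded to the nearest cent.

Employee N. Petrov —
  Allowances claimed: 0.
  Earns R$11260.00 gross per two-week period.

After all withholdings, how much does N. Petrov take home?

Regional Income Tax: taxable = R$11260.00
  R$834.60 + 20.1% × (R$11260.00 − R$7400.00) = R$834.60 + 20.1% × R$3860.00 = R$1610.46
Solidarity Surcharge: 6% × R$11260.00 = R$675.60
Transit Levy: 8.3% × R$11260.00 = R$934.58
Medical Insurance Levy: 6.29% × R$11260.00 = R$708.25
Total withheld: R$1610.46 + R$675.60 + R$934.58 + R$708.25 = R$3928.89
Net pay: R$11260.00 − R$3928.89 = R$7331.11

R$7331.11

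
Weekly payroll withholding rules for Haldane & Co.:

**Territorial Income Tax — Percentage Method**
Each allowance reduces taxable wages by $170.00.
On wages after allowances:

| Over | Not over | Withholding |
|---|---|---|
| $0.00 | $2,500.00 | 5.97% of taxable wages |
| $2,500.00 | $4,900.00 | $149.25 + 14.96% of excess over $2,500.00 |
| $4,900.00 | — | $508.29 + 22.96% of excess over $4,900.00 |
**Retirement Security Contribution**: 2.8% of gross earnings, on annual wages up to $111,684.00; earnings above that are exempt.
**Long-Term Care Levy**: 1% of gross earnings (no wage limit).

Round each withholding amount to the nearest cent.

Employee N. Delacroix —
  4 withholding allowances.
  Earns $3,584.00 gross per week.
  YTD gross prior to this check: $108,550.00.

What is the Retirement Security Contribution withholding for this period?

Retirement Security Contribution: cap $111,684.00 − YTD $108,550.00 = $3,134.00 subject; 2.8% × $3,134.00 = $87.75

$87.75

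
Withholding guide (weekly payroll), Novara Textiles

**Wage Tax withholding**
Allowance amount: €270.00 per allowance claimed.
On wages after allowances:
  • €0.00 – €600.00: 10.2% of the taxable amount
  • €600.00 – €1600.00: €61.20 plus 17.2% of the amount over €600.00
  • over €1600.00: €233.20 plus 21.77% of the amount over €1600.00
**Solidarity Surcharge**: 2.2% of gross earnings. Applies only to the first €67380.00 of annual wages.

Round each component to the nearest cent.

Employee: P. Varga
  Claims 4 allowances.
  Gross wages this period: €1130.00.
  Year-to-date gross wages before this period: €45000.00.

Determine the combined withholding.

Wage Tax: taxable = €1130.00 − 4×€270.00 = €50.00
  10.2% × €50.00 = €5.10
Solidarity Surcharge: 2.2% × €1130.00 = €24.86
Total: €5.10 + €24.86 = €29.96

€29.96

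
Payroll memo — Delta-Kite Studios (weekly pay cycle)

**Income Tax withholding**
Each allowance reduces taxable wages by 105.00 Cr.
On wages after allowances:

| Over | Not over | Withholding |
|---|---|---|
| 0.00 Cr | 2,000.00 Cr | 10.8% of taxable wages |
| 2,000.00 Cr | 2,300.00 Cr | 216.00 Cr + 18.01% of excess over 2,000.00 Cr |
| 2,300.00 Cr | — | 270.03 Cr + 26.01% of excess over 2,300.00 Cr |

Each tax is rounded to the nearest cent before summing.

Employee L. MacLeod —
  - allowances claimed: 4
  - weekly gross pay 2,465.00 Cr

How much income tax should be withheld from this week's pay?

Income Tax: taxable = 2,465.00 Cr − 4×105.00 Cr = 2,045.00 Cr
  216.00 Cr + 18.01% × (2,045.00 Cr − 2,000.00 Cr) = 216.00 Cr + 18.01% × 45.00 Cr = 224.10 Cr

224.10 Cr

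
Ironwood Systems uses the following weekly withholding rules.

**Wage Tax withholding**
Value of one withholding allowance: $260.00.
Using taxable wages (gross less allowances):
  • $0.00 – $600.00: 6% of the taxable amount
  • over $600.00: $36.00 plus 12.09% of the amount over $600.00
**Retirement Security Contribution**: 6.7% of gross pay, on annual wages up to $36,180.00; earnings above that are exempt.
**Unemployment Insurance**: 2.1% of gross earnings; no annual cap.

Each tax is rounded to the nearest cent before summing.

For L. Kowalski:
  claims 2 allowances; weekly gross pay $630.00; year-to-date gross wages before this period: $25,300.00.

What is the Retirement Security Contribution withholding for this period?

$42.21

Retirement Security Contribution: 6.7% × $630.00 = $42.21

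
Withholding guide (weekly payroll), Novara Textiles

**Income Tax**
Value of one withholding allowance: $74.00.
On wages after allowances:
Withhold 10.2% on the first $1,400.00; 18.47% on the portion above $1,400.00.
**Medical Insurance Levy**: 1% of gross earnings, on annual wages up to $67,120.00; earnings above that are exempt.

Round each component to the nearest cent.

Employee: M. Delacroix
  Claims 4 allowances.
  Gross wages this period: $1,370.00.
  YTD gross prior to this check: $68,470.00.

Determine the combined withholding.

$109.55

Income Tax: taxable = $1,370.00 − 4×$74.00 = $1,074.00
  10.2% × $1,074.00 = $109.55
Medical Insurance Levy: YTD $68,470.00 ≥ cap $67,120.00 → $0.00
Total: $109.55 + $0.00 = $109.55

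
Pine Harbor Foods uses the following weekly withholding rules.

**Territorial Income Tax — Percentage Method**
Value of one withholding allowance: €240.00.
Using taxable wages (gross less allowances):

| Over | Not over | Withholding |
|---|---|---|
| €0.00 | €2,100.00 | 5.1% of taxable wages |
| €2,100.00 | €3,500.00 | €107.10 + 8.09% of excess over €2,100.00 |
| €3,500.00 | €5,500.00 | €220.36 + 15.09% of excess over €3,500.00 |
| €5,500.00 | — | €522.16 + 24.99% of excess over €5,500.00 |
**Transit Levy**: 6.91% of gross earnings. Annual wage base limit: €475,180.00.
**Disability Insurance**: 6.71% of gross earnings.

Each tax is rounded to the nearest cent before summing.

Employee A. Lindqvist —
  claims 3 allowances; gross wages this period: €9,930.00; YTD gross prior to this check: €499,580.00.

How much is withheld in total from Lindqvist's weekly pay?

€2,115.59

Territorial Income Tax: taxable = €9,930.00 − 3×€240.00 = €9,210.00
  €522.16 + 24.99% × (€9,210.00 − €5,500.00) = €522.16 + 24.99% × €3,710.00 = €1,449.29
Transit Levy: YTD €499,580.00 ≥ cap €475,180.00 → €0.00
Disability Insurance: 6.71% × €9,930.00 = €666.30
Total: €1,449.29 + €0.00 + €666.30 = €2,115.59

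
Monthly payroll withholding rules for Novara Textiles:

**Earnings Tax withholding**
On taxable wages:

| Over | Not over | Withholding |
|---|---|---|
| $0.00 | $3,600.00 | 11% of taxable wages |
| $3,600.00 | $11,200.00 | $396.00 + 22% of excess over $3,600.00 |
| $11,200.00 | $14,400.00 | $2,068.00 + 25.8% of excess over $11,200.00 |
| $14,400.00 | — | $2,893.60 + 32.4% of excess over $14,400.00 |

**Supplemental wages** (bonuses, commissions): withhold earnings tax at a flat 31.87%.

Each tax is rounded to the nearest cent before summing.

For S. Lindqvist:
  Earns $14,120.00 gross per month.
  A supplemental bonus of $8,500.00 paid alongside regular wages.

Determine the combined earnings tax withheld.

Earnings Tax: taxable = $14,120.00
  $2,068.00 + 25.8% × ($14,120.00 − $11,200.00) = $2,068.00 + 25.8% × $2,920.00 = $2,821.36
Supplemental (31.87% flat on bonus): 31.87% × $8,500.00 = $2,708.95
Total earnings tax: $2,821.36 + $2,708.95 = $5,530.31

$5,530.31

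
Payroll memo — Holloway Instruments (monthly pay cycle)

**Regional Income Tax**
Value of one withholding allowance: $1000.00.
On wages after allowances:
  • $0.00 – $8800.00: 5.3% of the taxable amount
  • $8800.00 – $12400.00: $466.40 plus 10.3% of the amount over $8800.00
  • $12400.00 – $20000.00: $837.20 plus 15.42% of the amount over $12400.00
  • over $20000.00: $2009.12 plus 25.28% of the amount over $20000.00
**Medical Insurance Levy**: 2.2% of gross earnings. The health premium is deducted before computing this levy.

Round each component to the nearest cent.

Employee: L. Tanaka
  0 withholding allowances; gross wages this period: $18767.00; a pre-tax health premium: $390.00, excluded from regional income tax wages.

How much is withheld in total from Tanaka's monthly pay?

Regional Income Tax: taxable = $18767.00 − $390.00 = $18377.00
  $837.20 + 15.42% × ($18377.00 − $12400.00) = $837.20 + 15.42% × $5977.00 = $1758.85
Medical Insurance Levy: 2.2% × $18377.00 = $404.29
Total: $1758.85 + $404.29 = $2163.14

$2163.14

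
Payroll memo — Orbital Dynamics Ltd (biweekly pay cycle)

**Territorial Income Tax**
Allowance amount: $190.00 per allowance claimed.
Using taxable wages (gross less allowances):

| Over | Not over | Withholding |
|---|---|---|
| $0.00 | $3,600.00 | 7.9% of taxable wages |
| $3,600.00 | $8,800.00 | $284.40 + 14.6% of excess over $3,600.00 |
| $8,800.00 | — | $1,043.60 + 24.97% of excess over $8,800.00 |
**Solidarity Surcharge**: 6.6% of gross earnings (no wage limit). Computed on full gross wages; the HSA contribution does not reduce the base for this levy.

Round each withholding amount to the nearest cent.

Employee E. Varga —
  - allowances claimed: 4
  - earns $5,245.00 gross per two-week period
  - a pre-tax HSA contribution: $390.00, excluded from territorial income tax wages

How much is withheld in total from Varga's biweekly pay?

$702.84

Territorial Income Tax: taxable = $5,245.00 − $390.00 − 4×$190.00 = $4,095.00
  $284.40 + 14.6% × ($4,095.00 − $3,600.00) = $284.40 + 14.6% × $495.00 = $356.67
Solidarity Surcharge: 6.6% × $5,245.00 = $346.17
Total: $356.67 + $346.17 = $702.84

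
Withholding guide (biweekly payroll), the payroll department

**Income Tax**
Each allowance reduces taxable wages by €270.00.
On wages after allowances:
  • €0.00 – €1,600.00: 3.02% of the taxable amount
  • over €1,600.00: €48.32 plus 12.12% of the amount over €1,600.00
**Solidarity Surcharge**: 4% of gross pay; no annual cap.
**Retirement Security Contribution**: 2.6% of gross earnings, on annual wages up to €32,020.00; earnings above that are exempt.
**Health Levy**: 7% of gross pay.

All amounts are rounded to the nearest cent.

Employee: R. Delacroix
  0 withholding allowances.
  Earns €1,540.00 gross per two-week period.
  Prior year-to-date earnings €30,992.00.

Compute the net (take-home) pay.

€1,297.36

Income Tax: taxable = €1,540.00
  3.02% × €1,540.00 = €46.51
Solidarity Surcharge: 4% × €1,540.00 = €61.60
Retirement Security Contribution: cap €32,020.00 − YTD €30,992.00 = €1,028.00 subject; 2.6% × €1,028.00 = €26.73
Health Levy: 7% × €1,540.00 = €107.80
Total withheld: €46.51 + €61.60 + €26.73 + €107.80 = €242.64
Net pay: €1,540.00 − €242.64 = €1,297.36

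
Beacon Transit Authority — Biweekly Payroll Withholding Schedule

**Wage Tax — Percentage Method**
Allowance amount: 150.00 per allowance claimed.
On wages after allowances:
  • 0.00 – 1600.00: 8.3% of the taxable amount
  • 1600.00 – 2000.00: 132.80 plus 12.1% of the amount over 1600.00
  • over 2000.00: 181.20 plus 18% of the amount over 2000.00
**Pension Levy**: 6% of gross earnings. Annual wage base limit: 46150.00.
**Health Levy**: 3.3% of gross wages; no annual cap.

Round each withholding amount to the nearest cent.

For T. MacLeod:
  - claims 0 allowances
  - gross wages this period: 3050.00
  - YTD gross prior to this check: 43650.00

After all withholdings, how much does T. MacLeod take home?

2429.15

Wage Tax: taxable = 3050.00
  181.20 + 18% × (3050.00 − 2000.00) = 181.20 + 18% × 1050.00 = 370.20
Pension Levy: cap 46150.00 − YTD 43650.00 = 2500.00 subject; 6% × 2500.00 = 150.00
Health Levy: 3.3% × 3050.00 = 100.65
Total withheld: 370.20 + 150.00 + 100.65 = 620.85
Net pay: 3050.00 − 620.85 = 2429.15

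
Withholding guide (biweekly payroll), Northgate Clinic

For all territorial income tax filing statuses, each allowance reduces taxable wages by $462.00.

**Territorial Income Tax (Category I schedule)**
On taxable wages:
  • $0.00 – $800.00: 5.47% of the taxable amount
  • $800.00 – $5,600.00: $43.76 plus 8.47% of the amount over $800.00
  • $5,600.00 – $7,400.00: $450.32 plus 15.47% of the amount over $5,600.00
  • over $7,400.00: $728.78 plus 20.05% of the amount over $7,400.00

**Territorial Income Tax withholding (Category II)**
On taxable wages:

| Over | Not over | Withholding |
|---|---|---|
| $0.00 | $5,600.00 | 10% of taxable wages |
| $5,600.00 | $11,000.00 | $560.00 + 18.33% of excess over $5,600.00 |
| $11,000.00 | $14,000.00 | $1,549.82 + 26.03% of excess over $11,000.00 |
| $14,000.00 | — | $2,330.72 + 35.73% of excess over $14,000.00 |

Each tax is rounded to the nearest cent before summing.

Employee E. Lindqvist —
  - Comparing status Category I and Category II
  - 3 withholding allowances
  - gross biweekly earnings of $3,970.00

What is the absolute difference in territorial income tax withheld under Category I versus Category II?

Territorial Income Tax (Category I): taxable = $3,970.00 − 3×$462.00 = $2,584.00
  $43.76 + 8.47% × ($2,584.00 − $800.00) = $43.76 + 8.47% × $1,784.00 = $194.86
Territorial Income Tax (Category II): taxable = $3,970.00 − 3×$462.00 = $2,584.00
  10% × $2,584.00 = $258.40
Difference: |$194.86 − $258.40| = $63.54 (higher under Category II)

$63.54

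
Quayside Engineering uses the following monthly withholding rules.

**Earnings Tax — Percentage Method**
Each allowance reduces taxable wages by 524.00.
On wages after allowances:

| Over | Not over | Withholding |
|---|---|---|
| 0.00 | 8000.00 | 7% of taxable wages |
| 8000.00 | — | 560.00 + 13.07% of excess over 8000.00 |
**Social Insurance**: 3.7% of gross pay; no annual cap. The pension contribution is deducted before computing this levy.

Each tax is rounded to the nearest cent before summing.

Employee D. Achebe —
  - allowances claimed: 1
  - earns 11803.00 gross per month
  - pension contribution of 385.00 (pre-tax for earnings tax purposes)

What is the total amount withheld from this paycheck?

Earnings Tax: taxable = 11803.00 − 385.00 − 1×524.00 = 10894.00
  560.00 + 13.07% × (10894.00 − 8000.00) = 560.00 + 13.07% × 2894.00 = 938.25
Social Insurance: 3.7% × 11418.00 = 422.47
Total: 938.25 + 422.47 = 1360.72

1360.72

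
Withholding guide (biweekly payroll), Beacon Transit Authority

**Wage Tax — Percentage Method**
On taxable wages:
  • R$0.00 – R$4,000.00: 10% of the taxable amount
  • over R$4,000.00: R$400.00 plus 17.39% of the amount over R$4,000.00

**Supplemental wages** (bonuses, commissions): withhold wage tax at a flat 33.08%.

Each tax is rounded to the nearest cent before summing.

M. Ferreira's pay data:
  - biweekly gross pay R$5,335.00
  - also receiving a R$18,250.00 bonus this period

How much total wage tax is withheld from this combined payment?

Wage Tax: taxable = R$5,335.00
  R$400.00 + 17.39% × (R$5,335.00 − R$4,000.00) = R$400.00 + 17.39% × R$1,335.00 = R$632.16
Supplemental (33.08% flat on bonus): 33.08% × R$18,250.00 = R$6,037.10
Total wage tax: R$632.16 + R$6,037.10 = R$6,669.26

R$6,669.26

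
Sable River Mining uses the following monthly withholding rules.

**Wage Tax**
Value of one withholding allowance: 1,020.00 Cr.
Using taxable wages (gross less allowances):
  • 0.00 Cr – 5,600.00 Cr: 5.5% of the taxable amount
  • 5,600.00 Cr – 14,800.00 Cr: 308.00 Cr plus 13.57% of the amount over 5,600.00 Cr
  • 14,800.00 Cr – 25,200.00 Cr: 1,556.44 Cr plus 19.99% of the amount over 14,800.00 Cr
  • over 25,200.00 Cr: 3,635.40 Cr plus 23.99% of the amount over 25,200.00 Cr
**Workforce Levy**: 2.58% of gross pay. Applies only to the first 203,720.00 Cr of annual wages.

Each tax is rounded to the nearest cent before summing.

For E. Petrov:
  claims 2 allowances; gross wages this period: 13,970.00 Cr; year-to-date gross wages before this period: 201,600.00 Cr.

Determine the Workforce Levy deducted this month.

Workforce Levy: cap 203,720.00 Cr − YTD 201,600.00 Cr = 2,120.00 Cr subject; 2.58% × 2,120.00 Cr = 54.70 Cr

54.70 Cr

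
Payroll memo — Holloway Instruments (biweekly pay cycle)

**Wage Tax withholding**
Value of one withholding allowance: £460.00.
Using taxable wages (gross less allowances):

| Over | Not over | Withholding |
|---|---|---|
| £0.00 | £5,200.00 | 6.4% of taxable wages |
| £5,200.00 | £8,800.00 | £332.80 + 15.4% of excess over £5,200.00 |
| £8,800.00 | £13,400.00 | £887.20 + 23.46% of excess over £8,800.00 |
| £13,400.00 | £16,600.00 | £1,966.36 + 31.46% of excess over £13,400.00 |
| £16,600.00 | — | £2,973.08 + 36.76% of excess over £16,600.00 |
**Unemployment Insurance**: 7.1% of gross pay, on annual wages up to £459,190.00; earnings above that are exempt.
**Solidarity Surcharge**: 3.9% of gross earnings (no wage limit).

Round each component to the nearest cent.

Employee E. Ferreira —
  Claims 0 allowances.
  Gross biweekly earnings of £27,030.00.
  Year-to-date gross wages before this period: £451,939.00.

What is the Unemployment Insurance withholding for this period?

£514.82

Unemployment Insurance: cap £459,190.00 − YTD £451,939.00 = £7,251.00 subject; 7.1% × £7,251.00 = £514.82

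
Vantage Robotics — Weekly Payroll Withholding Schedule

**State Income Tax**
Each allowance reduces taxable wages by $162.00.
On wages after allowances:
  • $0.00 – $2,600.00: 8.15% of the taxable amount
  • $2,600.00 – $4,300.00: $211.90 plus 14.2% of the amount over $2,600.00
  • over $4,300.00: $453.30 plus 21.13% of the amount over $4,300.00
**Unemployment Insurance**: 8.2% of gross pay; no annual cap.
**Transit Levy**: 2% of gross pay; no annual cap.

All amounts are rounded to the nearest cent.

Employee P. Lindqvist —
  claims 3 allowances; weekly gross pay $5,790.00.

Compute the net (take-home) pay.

$4,533.97

State Income Tax: taxable = $5,790.00 − 3×$162.00 = $5,304.00
  $453.30 + 21.13% × ($5,304.00 − $4,300.00) = $453.30 + 21.13% × $1,004.00 = $665.45
Unemployment Insurance: 8.2% × $5,790.00 = $474.78
Transit Levy: 2% × $5,790.00 = $115.80
Total withheld: $665.45 + $474.78 + $115.80 = $1,256.03
Net pay: $5,790.00 − $1,256.03 = $4,533.97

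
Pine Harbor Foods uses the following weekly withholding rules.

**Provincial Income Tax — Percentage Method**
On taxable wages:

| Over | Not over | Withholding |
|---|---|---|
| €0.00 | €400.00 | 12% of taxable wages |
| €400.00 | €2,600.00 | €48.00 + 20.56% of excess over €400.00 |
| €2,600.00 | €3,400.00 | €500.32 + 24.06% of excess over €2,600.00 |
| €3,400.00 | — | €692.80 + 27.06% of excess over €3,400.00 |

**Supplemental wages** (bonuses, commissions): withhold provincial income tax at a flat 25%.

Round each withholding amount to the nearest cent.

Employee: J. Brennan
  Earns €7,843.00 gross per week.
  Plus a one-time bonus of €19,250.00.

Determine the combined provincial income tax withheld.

€6,707.58

Provincial Income Tax: taxable = €7,843.00
  €692.80 + 27.06% × (€7,843.00 − €3,400.00) = €692.80 + 27.06% × €4,443.00 = €1,895.08
Supplemental (25% flat on bonus): 25% × €19,250.00 = €4,812.50
Total provincial income tax: €1,895.08 + €4,812.50 = €6,707.58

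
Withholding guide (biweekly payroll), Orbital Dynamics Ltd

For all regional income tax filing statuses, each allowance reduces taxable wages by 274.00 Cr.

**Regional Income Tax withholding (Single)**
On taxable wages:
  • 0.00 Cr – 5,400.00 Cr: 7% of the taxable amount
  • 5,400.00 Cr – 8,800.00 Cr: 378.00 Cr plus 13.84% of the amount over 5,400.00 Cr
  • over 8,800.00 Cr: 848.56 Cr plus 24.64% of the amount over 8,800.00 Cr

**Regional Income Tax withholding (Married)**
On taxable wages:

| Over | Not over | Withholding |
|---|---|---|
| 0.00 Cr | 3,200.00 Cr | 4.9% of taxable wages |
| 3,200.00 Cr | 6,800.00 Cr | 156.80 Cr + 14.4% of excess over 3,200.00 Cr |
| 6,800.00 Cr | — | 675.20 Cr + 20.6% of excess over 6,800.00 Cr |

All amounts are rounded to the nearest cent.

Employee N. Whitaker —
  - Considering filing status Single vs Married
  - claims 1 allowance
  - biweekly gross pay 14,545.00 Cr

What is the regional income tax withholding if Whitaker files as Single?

2,196.61 Cr

Regional Income Tax (Single): taxable = 14,545.00 Cr − 1×274.00 Cr = 14,271.00 Cr
  848.56 Cr + 24.64% × (14,271.00 Cr − 8,800.00 Cr) = 848.56 Cr + 24.64% × 5,471.00 Cr = 2,196.61 Cr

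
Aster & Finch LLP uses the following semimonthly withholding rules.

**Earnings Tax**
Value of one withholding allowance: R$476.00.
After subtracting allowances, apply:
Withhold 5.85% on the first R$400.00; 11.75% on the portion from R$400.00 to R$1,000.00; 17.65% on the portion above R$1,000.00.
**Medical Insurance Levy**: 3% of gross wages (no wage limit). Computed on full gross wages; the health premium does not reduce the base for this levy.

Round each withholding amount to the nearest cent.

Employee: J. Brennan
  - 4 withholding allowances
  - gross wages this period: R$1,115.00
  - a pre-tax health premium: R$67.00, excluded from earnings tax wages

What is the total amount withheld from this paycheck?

R$33.45

Earnings Tax: taxable = R$1,115.00 − R$67.00 − 4×R$476.00 = R$-856.00
  Taxable ≤ 0 → R$0.00
Medical Insurance Levy: 3% × R$1,115.00 = R$33.45
Total: R$0.00 + R$33.45 = R$33.45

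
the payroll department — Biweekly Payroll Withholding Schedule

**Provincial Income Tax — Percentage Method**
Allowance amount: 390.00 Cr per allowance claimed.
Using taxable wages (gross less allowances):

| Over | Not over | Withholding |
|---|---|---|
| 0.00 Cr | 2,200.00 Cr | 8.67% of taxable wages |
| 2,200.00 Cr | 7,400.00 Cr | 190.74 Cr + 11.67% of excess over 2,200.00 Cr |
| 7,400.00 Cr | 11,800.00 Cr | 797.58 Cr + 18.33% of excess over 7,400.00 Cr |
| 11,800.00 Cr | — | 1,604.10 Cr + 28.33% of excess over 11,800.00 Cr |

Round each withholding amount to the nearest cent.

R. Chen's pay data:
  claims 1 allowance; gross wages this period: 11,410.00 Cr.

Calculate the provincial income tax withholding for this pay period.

Provincial Income Tax: taxable = 11,410.00 Cr − 1×390.00 Cr = 11,020.00 Cr
  797.58 Cr + 18.33% × (11,020.00 Cr − 7,400.00 Cr) = 797.58 Cr + 18.33% × 3,620.00 Cr = 1,461.13 Cr

1,461.13 Cr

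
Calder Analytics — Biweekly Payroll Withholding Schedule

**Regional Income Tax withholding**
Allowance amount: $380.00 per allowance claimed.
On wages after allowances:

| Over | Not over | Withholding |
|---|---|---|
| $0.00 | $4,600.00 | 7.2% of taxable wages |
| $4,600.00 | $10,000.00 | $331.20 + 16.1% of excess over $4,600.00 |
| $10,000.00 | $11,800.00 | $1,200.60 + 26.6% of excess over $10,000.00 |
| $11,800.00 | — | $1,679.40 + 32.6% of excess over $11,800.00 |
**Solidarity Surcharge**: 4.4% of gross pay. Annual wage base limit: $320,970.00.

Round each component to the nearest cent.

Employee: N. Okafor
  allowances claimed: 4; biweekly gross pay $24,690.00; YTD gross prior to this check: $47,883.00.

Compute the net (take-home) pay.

Regional Income Tax: taxable = $24,690.00 − 4×$380.00 = $23,170.00
  $1,679.40 + 32.6% × ($23,170.00 − $11,800.00) = $1,679.40 + 32.6% × $11,370.00 = $5,386.02
Solidarity Surcharge: 4.4% × $24,690.00 = $1,086.36
Total withheld: $5,386.02 + $1,086.36 = $6,472.38
Net pay: $24,690.00 − $6,472.38 = $18,217.62

$18,217.62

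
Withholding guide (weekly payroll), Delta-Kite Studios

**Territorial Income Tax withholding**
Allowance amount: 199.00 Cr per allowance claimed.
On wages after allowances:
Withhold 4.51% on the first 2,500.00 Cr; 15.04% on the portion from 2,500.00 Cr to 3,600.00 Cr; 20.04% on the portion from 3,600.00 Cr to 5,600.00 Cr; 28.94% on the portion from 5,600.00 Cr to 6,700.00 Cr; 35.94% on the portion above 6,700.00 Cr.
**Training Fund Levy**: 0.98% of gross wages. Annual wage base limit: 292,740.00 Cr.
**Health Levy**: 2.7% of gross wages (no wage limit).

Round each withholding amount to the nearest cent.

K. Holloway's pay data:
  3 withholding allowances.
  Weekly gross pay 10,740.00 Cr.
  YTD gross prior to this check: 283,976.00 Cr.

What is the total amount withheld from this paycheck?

2,610.61 Cr

Territorial Income Tax: taxable = 10,740.00 Cr − 3×199.00 Cr = 10,143.00 Cr
  997.33 Cr + 35.94% × (10,143.00 Cr − 6,700.00 Cr) = 997.33 Cr + 35.94% × 3,443.00 Cr = 2,234.74 Cr
Training Fund Levy: cap 292,740.00 Cr − YTD 283,976.00 Cr = 8,764.00 Cr subject; 0.98% × 8,764.00 Cr = 85.89 Cr
Health Levy: 2.7% × 10,740.00 Cr = 289.98 Cr
Total: 2,234.74 Cr + 85.89 Cr + 289.98 Cr = 2,610.61 Cr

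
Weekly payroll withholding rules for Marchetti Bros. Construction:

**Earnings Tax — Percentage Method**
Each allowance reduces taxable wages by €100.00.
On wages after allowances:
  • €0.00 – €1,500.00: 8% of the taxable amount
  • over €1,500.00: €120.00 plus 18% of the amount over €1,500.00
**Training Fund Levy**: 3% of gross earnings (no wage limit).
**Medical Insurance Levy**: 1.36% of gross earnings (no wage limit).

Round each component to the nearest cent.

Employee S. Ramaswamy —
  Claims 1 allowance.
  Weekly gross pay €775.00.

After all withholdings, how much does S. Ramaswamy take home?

€687.21

Earnings Tax: taxable = €775.00 − 1×€100.00 = €675.00
  8% × €675.00 = €54.00
Training Fund Levy: 3% × €775.00 = €23.25
Medical Insurance Levy: 1.36% × €775.00 = €10.54
Total withheld: €54.00 + €23.25 + €10.54 = €87.79
Net pay: €775.00 − €87.79 = €687.21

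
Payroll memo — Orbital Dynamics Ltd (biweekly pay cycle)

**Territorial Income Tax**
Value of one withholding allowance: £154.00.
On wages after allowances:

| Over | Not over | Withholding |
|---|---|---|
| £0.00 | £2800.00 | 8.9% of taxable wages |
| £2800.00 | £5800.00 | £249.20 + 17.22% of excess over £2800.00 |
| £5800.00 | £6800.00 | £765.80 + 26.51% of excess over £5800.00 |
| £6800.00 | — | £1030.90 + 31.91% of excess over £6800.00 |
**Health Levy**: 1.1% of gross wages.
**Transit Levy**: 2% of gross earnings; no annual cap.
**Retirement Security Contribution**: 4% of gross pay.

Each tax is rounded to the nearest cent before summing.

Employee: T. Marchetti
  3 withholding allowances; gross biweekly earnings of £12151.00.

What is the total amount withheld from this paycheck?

£3453.70

Territorial Income Tax: taxable = £12151.00 − 3×£154.00 = £11689.00
  £1030.90 + 31.91% × (£11689.00 − £6800.00) = £1030.90 + 31.91% × £4889.00 = £2590.98
Health Levy: 1.1% × £12151.00 = £133.66
Transit Levy: 2% × £12151.00 = £243.02
Retirement Security Contribution: 4% × £12151.00 = £486.04
Total: £2590.98 + £133.66 + £243.02 + £486.04 = £3453.70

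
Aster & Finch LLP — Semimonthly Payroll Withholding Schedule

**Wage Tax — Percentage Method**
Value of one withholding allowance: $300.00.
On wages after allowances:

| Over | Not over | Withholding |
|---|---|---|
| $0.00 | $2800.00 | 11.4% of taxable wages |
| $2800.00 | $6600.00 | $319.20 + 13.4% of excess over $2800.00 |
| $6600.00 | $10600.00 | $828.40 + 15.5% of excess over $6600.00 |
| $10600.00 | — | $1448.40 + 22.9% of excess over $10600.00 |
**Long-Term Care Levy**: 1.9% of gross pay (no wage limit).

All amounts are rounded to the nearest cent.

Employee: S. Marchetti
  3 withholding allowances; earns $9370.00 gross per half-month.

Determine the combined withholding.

$1296.28

Wage Tax: taxable = $9370.00 − 3×$300.00 = $8470.00
  $828.40 + 15.5% × ($8470.00 − $6600.00) = $828.40 + 15.5% × $1870.00 = $1118.25
Long-Term Care Levy: 1.9% × $9370.00 = $178.03
Total: $1118.25 + $178.03 = $1296.28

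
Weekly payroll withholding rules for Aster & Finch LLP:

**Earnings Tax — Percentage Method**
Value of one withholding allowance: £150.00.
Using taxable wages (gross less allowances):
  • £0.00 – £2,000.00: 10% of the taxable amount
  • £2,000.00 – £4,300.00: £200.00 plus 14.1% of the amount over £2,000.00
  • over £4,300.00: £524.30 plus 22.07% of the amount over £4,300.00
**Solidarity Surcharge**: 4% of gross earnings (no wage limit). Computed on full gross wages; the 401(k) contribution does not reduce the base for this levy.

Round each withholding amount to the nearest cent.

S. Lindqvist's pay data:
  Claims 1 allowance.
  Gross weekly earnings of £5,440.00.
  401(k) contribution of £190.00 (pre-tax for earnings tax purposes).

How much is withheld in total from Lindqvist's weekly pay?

£918.46

Earnings Tax: taxable = £5,440.00 − £190.00 − 1×£150.00 = £5,100.00
  £524.30 + 22.07% × (£5,100.00 − £4,300.00) = £524.30 + 22.07% × £800.00 = £700.86
Solidarity Surcharge: 4% × £5,440.00 = £217.60
Total: £700.86 + £217.60 = £918.46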